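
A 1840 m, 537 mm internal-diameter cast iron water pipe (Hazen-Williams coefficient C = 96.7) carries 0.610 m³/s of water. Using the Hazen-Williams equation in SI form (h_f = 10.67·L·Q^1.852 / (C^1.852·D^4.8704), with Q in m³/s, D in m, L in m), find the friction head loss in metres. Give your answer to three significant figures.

h_f ≈ 34.2 m

h_f = 10.67·1840·0.610^1.852 / (96.7^1.852·0.537^4.8704) = 34.16 m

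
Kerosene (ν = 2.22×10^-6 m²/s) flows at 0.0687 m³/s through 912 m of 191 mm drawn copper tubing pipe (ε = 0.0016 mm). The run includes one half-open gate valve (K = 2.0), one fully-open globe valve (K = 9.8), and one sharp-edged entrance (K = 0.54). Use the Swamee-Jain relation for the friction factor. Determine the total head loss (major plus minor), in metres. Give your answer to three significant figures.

V = 4Q/(πD²) = 2.398 m/s; V²/2g = 0.2930 m
Re = 2.06×10^5, ε/D = 8.38×10^-6 → f = 0.01552 (Swamee-Jain)
Major: h_f = f(L/D)·V²/2g = 0.01552·4775·0.2930 = 21.71 m
Minor: ΣK = 12.3; h_m = ΣK·V²/2g = 3.616 m
Total H_L = 21.71 + 3.616 = 25.33 m

H_L ≈ 25.3 m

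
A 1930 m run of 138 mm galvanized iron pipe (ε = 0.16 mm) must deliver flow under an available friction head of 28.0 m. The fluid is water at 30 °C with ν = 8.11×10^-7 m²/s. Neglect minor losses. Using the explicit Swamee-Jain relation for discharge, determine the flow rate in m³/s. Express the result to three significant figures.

Swamee-Jain (Type II): Q = -0.965·√(gD⁵h_f/L)·ln[ε/(3.7D) + √(3.17ν²L/(gD³h_f))]
√(gD⁵h_f/L) = √(9.81·0.138⁵·28.0/1930) = 0.002669
ε/(3.7D) = 3.13×10^-4; √(3.17ν²L/(gD³h_f)) = 7.47×10^-5
Q = -0.965·0.002669·ln(3.880×10^-4) = 0.02023 m³/s
Check: V = 1.35 m/s, Re = 2.30×10^5, f = 0.02164, h_f = 28.2 m ≈ 28.0 m ✓

Q ≈ 0.0202 m³/s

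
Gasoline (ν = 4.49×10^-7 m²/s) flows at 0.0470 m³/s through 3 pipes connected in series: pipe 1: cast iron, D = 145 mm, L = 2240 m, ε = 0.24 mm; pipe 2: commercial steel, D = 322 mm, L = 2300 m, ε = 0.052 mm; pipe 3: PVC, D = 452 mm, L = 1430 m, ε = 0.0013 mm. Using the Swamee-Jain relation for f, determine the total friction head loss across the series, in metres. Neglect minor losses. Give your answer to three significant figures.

Pipe 1: V = 2.846 m/s, Re = 9.19×10^5, ε/D = 0.00166, f = 0.02260, h_1 = f(L/D)V²/2g = 144.1 m
Pipe 2: V = 0.5772 m/s, Re = 4.14×10^5, ε/D = 1.61×10^-4, f = 0.01542, h_2 = f(L/D)V²/2g = 1.871 m
Pipe 3: V = 0.2929 m/s, Re = 2.95×10^5, ε/D = 2.88×10^-6, f = 0.01445, h_3 = f(L/D)V²/2g = 0.2000 m
Series → Q common, losses add: H = Σh = 146.2 m

H ≈ 146 m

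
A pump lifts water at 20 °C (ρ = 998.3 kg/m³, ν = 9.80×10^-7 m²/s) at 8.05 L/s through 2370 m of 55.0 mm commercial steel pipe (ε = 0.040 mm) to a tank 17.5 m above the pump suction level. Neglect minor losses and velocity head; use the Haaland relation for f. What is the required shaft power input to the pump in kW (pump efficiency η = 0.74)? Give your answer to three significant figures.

P_shaft ≈ 55.1 kW

V = 4Q/(πD²) = 3.388 m/s; Re = 1.90×10^5; ε/D = 7.27×10^-4; f = 0.01982
h_f = f(L/D)V²/2g = 499.7 m
Total head H = z + h_f = 17.5 + 499.7 = 517.2 m
P_hyd = ρgQH = 998.3·9.81·0.00805·517.2 = 40.78 kW
P_shaft = P_hyd/η = 40.78/0.74 = 55.10 kW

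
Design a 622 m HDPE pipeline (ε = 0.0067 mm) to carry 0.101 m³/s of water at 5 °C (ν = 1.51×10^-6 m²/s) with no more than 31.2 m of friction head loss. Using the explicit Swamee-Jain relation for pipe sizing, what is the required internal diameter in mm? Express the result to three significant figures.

D ≈ 190 mm

Swamee-Jain (Type III): D = 0.66·[ε^1.25·(LQ²/(gh_f))^4.75 + ν·Q^9.4·(L/(gh_f))^5.2]^0.04
LQ²/(gh_f) = 0.02073; L/(gh_f) = 2.032
Term 1 = ε^1.25·(…)^4.75 = 3.44×10^-15; Term 2 = ν·Q^9.4·(…)^5.2 = 2.64×10^-14
D = 0.66·(3.44×10^-15 + 2.64×10^-14)^0.04 = 0.1899 m = 190 mm
Check: V = 3.57 m/s, Re = 4.48×10^5, f = 0.01386, h_f = 29.4 m ≈ 31.2 m ✓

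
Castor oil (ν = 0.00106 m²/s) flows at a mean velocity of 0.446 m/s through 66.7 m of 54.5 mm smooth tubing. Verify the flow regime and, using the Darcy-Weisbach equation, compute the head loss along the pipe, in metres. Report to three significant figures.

h_f ≈ 34.6 m

Re = VD/ν = 0.446·0.05450/0.00106 = 22.9 → laminar (Re < 2300)
f = 64/Re = 2.791
h_f = f(L/D)V²/(2g) = 2.791·(66.7/0.05450)·0.446²/(2·9.81) = 34.63 m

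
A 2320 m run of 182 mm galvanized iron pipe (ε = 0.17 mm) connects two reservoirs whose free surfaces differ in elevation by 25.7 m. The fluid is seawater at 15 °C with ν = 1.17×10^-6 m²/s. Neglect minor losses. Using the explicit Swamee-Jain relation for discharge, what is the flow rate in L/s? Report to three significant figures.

Swamee-Jain (Type II): Q = -0.965·√(gD⁵h_f/L)·ln[ε/(3.7D) + √(3.17ν²L/(gD³h_f))]
√(gD⁵h_f/L) = √(9.81·0.182⁵·25.7/2320) = 0.004658
ε/(3.7D) = 2.52×10^-4; √(3.17ν²L/(gD³h_f)) = 8.14×10^-5
Q = -0.965·0.004658·ln(3.338×10^-4) = 0.03598 m³/s
Check: V = 1.38 m/s, Re = 2.15×10^5, f = 0.02083, h_f = 25.9 m ≈ 25.7 m ✓

Q ≈ 36.0 L/s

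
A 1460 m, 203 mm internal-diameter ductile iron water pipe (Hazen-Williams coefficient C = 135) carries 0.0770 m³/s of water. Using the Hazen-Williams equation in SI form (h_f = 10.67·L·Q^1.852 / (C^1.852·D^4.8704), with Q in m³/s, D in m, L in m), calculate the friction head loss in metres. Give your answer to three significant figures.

h_f ≈ 36.1 m

h_f = 10.67·1460·0.0770^1.852 / (135^1.852·0.203^4.8704) = 36.12 m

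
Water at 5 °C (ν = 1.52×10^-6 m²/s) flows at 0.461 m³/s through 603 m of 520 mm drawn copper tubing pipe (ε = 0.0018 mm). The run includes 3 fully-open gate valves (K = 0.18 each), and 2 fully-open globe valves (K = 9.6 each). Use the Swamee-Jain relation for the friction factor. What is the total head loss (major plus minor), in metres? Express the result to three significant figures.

H_L ≈ 8.16 m

V = 4Q/(πD²) = 2.171 m/s; V²/2g = 0.2402 m
Re = 7.43×10^5, ε/D = 3.46×10^-6 → f = 0.01228 (Swamee-Jain)
Major: h_f = f(L/D)·V²/2g = 0.01228·1160·0.2402 = 3.421 m
Minor: ΣK = 19.7; h_m = ΣK·V²/2g = 4.741 m
Total H_L = 3.421 + 4.741 = 8.162 m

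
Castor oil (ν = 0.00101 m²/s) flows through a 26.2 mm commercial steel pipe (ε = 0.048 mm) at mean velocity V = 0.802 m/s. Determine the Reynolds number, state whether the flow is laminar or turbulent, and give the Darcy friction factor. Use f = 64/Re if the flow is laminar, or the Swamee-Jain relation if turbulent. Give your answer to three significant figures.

Re ≈ 20.8; laminar; f = 64/Re ≈ 3.08

Re = VD/ν = 0.8020·0.0262/0.00101 = 20.8
Re < 2300 → laminar → f = 64/Re = 3.076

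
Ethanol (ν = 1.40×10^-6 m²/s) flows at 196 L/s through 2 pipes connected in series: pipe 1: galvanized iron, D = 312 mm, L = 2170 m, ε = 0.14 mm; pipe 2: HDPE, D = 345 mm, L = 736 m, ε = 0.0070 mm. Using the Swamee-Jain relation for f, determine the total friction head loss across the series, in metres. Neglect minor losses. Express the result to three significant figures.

H ≈ 46.7 m

Pipe 1: V = 2.564 m/s, Re = 5.71×10^5, ε/D = 4.49×10^-4, f = 0.01733, h_1 = f(L/D)V²/2g = 40.37 m
Pipe 2: V = 2.097 m/s, Re = 5.17×10^5, ε/D = 2.03×10^-5, f = 0.01334, h_2 = f(L/D)V²/2g = 6.377 m
Series → Q common, losses add: H = Σh = 46.75 m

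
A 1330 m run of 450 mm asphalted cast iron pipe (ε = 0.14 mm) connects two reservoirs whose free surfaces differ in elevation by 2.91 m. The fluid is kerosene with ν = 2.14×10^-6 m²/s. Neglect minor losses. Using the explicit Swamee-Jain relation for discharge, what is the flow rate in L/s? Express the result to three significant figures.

Q ≈ 167 L/s

Swamee-Jain (Type II): Q = -0.965·√(gD⁵h_f/L)·ln[ε/(3.7D) + √(3.17ν²L/(gD³h_f))]
√(gD⁵h_f/L) = √(9.81·0.450⁵·2.91/1330) = 0.01990
ε/(3.7D) = 8.41×10^-5; √(3.17ν²L/(gD³h_f)) = 8.62×10^-5
Q = -0.965·0.01990·ln(1.702×10^-4) = 0.1667 m³/s
Check: V = 1.05 m/s, Re = 2.20×10^5, f = 0.01767, h_f = 2.92 m ≈ 2.91 m ✓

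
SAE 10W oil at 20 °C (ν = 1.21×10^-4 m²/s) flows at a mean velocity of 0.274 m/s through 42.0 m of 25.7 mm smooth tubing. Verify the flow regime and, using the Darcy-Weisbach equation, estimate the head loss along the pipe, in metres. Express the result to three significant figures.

Re = VD/ν = 0.274·0.02570/1.21×10^-4 = 58.2 → laminar (Re < 2300)
f = 64/Re = 1.100
h_f = f(L/D)V²/(2g) = 1.100·(42.0/0.02570)·0.274²/(2·9.81) = 6.877 m

h_f ≈ 6.88 m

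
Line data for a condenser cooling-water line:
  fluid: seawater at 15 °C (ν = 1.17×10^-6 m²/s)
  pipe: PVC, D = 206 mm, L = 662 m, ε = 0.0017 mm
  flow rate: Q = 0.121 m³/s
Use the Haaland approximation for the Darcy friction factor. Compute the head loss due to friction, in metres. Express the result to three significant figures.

h_f ≈ 27.2 m

V = 4Q/(πD²) = 4·0.121/(π·0.206²) = 3.630 m/s
Re = VD/ν = 3.630·0.206/1.17×10^-6 = 6.39×10^5 → turbulent
ε/D = 0.0017/206 = 8.25×10^-6
Haaland: f = 0.01262
h_f = f(L/D)V²/(2g) = 0.01262·(662/0.206)·3.630²/(2·9.81) = 27.24 m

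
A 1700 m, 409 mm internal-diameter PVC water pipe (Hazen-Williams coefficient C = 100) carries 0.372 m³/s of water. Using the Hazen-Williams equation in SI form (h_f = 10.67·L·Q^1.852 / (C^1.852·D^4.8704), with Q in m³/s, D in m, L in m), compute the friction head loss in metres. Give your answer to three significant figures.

h_f = 10.67·1700·0.372^1.852 / (100^1.852·0.409^4.8704) = 44.70 m

h_f ≈ 44.7 m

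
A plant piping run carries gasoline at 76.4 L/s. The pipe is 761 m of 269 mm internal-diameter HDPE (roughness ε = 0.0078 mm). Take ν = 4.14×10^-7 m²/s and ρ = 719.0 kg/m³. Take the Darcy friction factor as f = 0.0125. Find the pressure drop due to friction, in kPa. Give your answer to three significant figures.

Δp ≈ 23.0 kPa

V = 4Q/(πD²) = 4·0.0764/(π·0.269²) = 1.344 m/s
h_f = f(L/D)V²/(2g) = 0.01250·(761/0.269)·1.344²/(2·9.81) = 3.257 m
Δp = ρg·h_f = 719.0·9.81·3.257 = 22.97 kPa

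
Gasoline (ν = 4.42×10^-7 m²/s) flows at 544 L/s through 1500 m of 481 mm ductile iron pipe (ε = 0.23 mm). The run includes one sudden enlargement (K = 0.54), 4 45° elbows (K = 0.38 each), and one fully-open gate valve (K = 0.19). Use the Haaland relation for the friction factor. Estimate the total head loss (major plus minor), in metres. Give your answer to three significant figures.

V = 4Q/(πD²) = 2.994 m/s; V²/2g = 0.4568 m
Re = 3.26×10^6, ε/D = 4.78×10^-4 → f = 0.01671 (Haaland)
Major: h_f = f(L/D)·V²/2g = 0.01671·3119·0.4568 = 23.80 m
Minor: ΣK = 2.25; h_m = ΣK·V²/2g = 1.028 m
Total H_L = 23.80 + 1.028 = 24.83 m

H_L ≈ 24.8 m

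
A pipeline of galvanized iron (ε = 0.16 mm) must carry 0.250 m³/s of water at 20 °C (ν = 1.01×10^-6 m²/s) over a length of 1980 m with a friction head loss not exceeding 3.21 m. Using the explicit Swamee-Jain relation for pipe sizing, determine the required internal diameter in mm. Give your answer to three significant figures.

Swamee-Jain (Type III): D = 0.66·[ε^1.25·(LQ²/(gh_f))^4.75 + ν·Q^9.4·(L/(gh_f))^5.2]^0.04
LQ²/(gh_f) = 3.930; L/(gh_f) = 62.88
Term 1 = ε^1.25·(…)^4.75 = 0.0120; Term 2 = ν·Q^9.4·(…)^5.2 = 0.00498
D = 0.66·(0.0120 + 0.00498)^0.04 = 0.5607 m = 561 mm
Check: V = 1.01 m/s, Re = 5.62×10^5, f = 0.01613, h_f = 2.98 m ≈ 3.21 m ✓

D ≈ 561 mm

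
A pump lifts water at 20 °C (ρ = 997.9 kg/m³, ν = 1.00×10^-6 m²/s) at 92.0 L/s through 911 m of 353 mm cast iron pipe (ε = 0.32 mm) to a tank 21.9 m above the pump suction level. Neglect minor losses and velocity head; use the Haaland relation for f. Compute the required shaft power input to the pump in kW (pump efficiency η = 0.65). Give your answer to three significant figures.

V = 4Q/(πD²) = 0.9400 m/s; Re = 3.32×10^5; ε/D = 9.07×10^-4; f = 0.02004
h_f = f(L/D)V²/2g = 2.329 m
Total head H = z + h_f = 21.9 + 2.329 = 24.23 m
P_hyd = ρgQH = 997.9·9.81·0.0920·24.23 = 21.82 kW
P_shaft = P_hyd/η = 21.82/0.65 = 33.57 kW

P_shaft ≈ 33.6 kW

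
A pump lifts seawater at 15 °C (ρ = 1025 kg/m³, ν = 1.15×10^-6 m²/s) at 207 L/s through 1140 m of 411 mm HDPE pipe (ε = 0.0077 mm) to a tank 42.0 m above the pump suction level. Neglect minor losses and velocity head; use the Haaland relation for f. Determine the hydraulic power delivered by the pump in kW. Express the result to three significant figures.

V = 4Q/(πD²) = 1.560 m/s; Re = 5.58×10^5; ε/D = 1.87×10^-5; f = 0.01305
h_f = f(L/D)V²/2g = 4.491 m
Total head H = z + h_f = 42.0 + 4.491 = 46.49 m
P_hyd = ρgQH = 1025·9.81·0.207·46.49 = 96.77 kW

P_hyd ≈ 96.8 kW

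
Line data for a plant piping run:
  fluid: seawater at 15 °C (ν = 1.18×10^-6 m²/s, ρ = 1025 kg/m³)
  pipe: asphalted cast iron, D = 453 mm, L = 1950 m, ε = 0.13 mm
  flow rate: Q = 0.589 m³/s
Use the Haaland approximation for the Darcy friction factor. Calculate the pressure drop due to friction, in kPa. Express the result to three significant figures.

Δp ≈ 451 kPa

V = 4Q/(πD²) = 4·0.589/(π·0.453²) = 3.655 m/s
Re = VD/ν = 3.655·0.453/1.18×10^-6 = 1.40×10^6 → turbulent
ε/D = 0.13/453 = 2.87×10^-4
Haaland: f = 0.01530
h_f = f(L/D)V²/(2g) = 0.01530·(1950/0.453)·3.655²/(2·9.81) = 44.84 m
Δp = ρg·h_f = 1025·9.81·44.84 = 450.9 kPa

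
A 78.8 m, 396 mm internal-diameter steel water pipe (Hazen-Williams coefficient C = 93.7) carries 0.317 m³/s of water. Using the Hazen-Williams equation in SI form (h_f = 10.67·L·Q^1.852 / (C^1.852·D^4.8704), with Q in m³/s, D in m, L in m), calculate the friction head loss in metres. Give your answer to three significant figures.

h_f ≈ 2.03 m

h_f = 10.67·78.8·0.317^1.852 / (93.7^1.852·0.396^4.8704) = 2.034 m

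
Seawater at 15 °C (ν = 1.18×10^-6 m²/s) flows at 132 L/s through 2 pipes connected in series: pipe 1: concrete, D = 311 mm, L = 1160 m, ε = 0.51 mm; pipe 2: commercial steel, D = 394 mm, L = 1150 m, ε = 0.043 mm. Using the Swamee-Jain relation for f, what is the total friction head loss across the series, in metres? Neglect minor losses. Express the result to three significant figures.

H ≈ 15.7 m

Pipe 1: V = 1.738 m/s, Re = 4.58×10^5, ε/D = 0.00164, f = 0.02281, h_1 = f(L/D)V²/2g = 13.10 m
Pipe 2: V = 1.083 m/s, Re = 3.61×10^5, ε/D = 1.09×10^-4, f = 0.01515, h_2 = f(L/D)V²/2g = 2.641 m
Series → Q common, losses add: H = Σh = 15.74 m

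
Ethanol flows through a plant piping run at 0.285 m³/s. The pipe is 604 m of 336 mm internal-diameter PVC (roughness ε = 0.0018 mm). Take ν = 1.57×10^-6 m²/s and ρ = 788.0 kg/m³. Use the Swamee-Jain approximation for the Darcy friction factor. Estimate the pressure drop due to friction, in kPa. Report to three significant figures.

V = 4Q/(πD²) = 4·0.285/(π·0.336²) = 3.214 m/s
Re = VD/ν = 3.214·0.336/1.57×10^-6 = 6.88×10^5 → turbulent
ε/D = 0.0018/336 = 5.36×10^-6
Swamee-Jain: f = 0.01248
h_f = f(L/D)V²/(2g) = 0.01248·(604/0.336)·3.214²/(2·9.81) = 11.81 m
Δp = ρg·h_f = 788.0·9.81·11.81 = 91.32 kPa

Δp ≈ 91.3 kPa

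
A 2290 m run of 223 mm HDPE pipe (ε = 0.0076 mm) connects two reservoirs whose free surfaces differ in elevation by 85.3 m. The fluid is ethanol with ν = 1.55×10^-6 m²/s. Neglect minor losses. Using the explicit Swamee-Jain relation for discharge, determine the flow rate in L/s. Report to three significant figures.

Q ≈ 135 L/s

Swamee-Jain (Type II): Q = -0.965·√(gD⁵h_f/L)·ln[ε/(3.7D) + √(3.17ν²L/(gD³h_f))]
√(gD⁵h_f/L) = √(9.81·0.223⁵·85.3/2290) = 0.01420
ε/(3.7D) = 9.21×10^-6; √(3.17ν²L/(gD³h_f)) = 4.34×10^-5
Q = -0.965·0.01420·ln(5.256×10^-5) = 0.1350 m³/s
Check: V = 3.46 m/s, Re = 4.97×10^5, f = 0.01363, h_f = 85.2 m ≈ 85.3 m ✓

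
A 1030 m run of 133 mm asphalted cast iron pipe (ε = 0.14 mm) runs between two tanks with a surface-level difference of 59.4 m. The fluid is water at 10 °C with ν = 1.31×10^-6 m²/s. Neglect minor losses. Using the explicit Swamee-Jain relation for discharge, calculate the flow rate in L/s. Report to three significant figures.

Q ≈ 37.3 L/s

Swamee-Jain (Type II): Q = -0.965·√(gD⁵h_f/L)·ln[ε/(3.7D) + √(3.17ν²L/(gD³h_f))]
√(gD⁵h_f/L) = √(9.81·0.133⁵·59.4/1030) = 0.004852
ε/(3.7D) = 2.84×10^-4; √(3.17ν²L/(gD³h_f)) = 6.39×10^-5
Q = -0.965·0.004852·ln(3.484×10^-4) = 0.03728 m³/s
Check: V = 2.68 m/s, Re = 2.72×10^5, f = 0.02105, h_f = 59.8 m ≈ 59.4 m ✓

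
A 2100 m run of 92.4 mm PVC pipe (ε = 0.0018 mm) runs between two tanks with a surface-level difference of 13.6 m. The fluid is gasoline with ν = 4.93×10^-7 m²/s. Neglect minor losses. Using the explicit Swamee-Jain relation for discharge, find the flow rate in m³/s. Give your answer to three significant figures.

Swamee-Jain (Type II): Q = -0.965·√(gD⁵h_f/L)·ln[ε/(3.7D) + √(3.17ν²L/(gD³h_f))]
√(gD⁵h_f/L) = √(9.81·0.0924⁵·13.6/2100) = 6.541×10^-4
ε/(3.7D) = 5.27×10^-6; √(3.17ν²L/(gD³h_f)) = 1.24×10^-4
Q = -0.965·6.541×10^-4·ln(1.293×10^-4) = 0.005652 m³/s
Check: V = 0.843 m/s, Re = 1.58×10^5, f = 0.01643, h_f = 13.5 m ≈ 13.6 m ✓

Q ≈ 0.00565 m³/s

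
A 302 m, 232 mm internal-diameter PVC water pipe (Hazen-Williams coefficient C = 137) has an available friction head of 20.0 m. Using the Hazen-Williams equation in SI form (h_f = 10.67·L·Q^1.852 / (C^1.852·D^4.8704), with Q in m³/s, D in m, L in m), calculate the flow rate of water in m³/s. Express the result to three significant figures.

Rearranging: Q = [h_f·C^1.852·D^4.8704 / (10.67·L)]^(1/1.852)
Q = [20.0·137^1.852·0.232^4.8704 / (10.67·302)]^0.540 = 0.1889 m³/s

Q ≈ 0.189 m³/s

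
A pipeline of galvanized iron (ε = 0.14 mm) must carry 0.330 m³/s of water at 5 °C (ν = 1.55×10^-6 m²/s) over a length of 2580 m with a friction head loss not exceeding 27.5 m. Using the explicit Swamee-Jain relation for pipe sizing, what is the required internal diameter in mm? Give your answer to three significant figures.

D ≈ 431 mm

Swamee-Jain (Type III): D = 0.66·[ε^1.25·(LQ²/(gh_f))^4.75 + ν·Q^9.4·(L/(gh_f))^5.2]^0.04
LQ²/(gh_f) = 1.041; L/(gh_f) = 9.564
Term 1 = ε^1.25·(…)^4.75 = 1.85×10^-5; Term 2 = ν·Q^9.4·(…)^5.2 = 5.80×10^-6
D = 0.66·(1.85×10^-5 + 5.80×10^-6)^0.04 = 0.4315 m = 431 mm
Check: V = 2.26 m/s, Re = 6.28×10^5, f = 0.01633, h_f = 25.4 m ≈ 27.5 m ✓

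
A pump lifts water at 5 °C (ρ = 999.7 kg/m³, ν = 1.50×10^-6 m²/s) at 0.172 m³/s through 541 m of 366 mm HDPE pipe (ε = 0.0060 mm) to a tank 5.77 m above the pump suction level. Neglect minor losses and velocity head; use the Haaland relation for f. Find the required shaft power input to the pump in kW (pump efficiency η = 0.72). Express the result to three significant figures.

V = 4Q/(πD²) = 1.635 m/s; Re = 3.99×10^5; ε/D = 1.64×10^-5; f = 0.01377
h_f = f(L/D)V²/2g = 2.773 m
Total head H = z + h_f = 5.77 + 2.773 = 8.543 m
P_hyd = ρgQH = 999.7·9.81·0.172·8.543 = 14.41 kW
P_shaft = P_hyd/η = 14.41/0.72 = 20.01 kW

P_shaft ≈ 20.0 kW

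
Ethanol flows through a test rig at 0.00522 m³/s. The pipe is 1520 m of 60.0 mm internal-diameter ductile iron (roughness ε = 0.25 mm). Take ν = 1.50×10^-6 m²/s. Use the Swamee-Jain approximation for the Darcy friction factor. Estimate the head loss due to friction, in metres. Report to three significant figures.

h_f ≈ 134 m

V = 4Q/(πD²) = 4·0.00522/(π·0.0600²) = 1.846 m/s
Re = VD/ν = 1.846·0.0600/1.50×10^-6 = 7.38×10^4 → turbulent
ε/D = 0.25/60.0 = 0.00417
Swamee-Jain: f = 0.03046
h_f = f(L/D)V²/(2g) = 0.03046·(1520/0.0600)·1.846²/(2·9.81) = 134.0 m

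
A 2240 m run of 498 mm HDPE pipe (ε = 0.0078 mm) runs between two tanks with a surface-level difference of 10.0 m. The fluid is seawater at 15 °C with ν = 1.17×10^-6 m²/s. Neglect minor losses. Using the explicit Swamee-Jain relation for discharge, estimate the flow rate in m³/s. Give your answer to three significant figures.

Q ≈ 0.365 m³/s

Swamee-Jain (Type II): Q = -0.965·√(gD⁵h_f/L)·ln[ε/(3.7D) + √(3.17ν²L/(gD³h_f))]
√(gD⁵h_f/L) = √(9.81·0.498⁵·10.0/2240) = 0.03663
ε/(3.7D) = 4.23×10^-6; √(3.17ν²L/(gD³h_f)) = 2.83×10^-5
Q = -0.965·0.03663·ln(3.256×10^-5) = 0.3652 m³/s
Check: V = 1.87 m/s, Re = 7.98×10^5, f = 0.01239, h_f = 9.99 m ≈ 10.0 m ✓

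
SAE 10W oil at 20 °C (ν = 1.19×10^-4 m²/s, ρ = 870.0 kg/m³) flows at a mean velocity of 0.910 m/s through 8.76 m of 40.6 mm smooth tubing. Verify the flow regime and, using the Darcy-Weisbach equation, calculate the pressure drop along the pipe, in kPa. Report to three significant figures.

Δp ≈ 16.0 kPa

Re = VD/ν = 0.910·0.04060/1.19×10^-4 = 310 → laminar (Re < 2300)
f = 64/Re = 0.2061
h_f = f(L/D)V²/(2g) = 0.2061·(8.76/0.04060)·0.910²/(2·9.81) = 1.877 m
Δp = ρg·h_f = 870.0·9.81·1.877 = 16.02 kPa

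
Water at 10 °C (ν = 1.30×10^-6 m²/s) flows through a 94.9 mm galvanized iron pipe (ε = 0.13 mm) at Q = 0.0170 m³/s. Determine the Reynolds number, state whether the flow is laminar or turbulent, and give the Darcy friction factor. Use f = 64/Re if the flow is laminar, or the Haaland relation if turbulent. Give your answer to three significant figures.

V = 4Q/(πD²) = 2.403 m/s
Re = VD/ν = 2.403·0.0949/1.30×10^-6 = 1.75×10^5
Re > 4000 → turbulent; ε/D = 0.00137
Haaland: f = 0.02241

Re ≈ 1.75×10^5; turbulent; f ≈ 0.0224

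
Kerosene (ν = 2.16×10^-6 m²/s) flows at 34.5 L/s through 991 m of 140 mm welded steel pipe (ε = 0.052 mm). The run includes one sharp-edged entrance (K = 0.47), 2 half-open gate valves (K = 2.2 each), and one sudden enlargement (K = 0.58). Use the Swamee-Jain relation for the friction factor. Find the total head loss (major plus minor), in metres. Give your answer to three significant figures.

H_L ≈ 35.6 m

V = 4Q/(πD²) = 2.241 m/s; V²/2g = 0.2560 m
Re = 1.45×10^5, ε/D = 3.71×10^-4 → f = 0.01889 (Swamee-Jain)
Major: h_f = f(L/D)·V²/2g = 0.01889·7079·0.2560 = 34.23 m
Minor: ΣK = 5.45; h_m = ΣK·V²/2g = 1.395 m
Total H_L = 34.23 + 1.395 = 35.62 m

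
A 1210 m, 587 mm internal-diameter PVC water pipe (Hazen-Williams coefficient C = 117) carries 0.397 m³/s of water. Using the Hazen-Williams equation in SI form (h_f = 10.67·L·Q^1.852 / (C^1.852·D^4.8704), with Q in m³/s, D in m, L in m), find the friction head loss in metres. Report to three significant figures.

h_f ≈ 4.62 m

h_f = 10.67·1210·0.397^1.852 / (117^1.852·0.587^4.8704) = 4.618 m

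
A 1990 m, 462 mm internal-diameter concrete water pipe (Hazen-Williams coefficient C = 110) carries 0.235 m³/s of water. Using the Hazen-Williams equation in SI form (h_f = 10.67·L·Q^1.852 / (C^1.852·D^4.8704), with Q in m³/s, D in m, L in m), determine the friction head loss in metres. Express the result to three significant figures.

h_f ≈ 10.3 m

h_f = 10.67·1990·0.235^1.852 / (110^1.852·0.462^4.8704) = 10.35 m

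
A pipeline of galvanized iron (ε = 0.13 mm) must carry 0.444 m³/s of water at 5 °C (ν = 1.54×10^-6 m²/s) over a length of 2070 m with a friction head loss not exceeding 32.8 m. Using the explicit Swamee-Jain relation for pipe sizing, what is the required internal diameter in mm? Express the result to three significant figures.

D ≈ 446 mm

Swamee-Jain (Type III): D = 0.66·[ε^1.25·(LQ²/(gh_f))^4.75 + ν·Q^9.4·(L/(gh_f))^5.2]^0.04
LQ²/(gh_f) = 1.268; L/(gh_f) = 6.433
Term 1 = ε^1.25·(…)^4.75 = 4.29×10^-5; Term 2 = ν·Q^9.4·(…)^5.2 = 1.19×10^-5
D = 0.66·(4.29×10^-5 + 1.19×10^-5)^0.04 = 0.4458 m = 446 mm
Check: V = 2.84 m/s, Re = 8.23×10^5, f = 0.01583, h_f = 30.3 m ≈ 32.8 m ✓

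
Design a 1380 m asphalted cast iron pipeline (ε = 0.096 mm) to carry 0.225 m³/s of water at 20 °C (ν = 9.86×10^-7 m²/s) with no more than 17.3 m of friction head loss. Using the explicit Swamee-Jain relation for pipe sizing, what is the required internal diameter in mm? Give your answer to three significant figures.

D ≈ 355 mm

Swamee-Jain (Type III): D = 0.66·[ε^1.25·(LQ²/(gh_f))^4.75 + ν·Q^9.4·(L/(gh_f))^5.2]^0.04
LQ²/(gh_f) = 0.4117; L/(gh_f) = 8.131
Term 1 = ε^1.25·(…)^4.75 = 1.40×10^-7; Term 2 = ν·Q^9.4·(…)^5.2 = 4.34×10^-8
D = 0.66·(1.40×10^-7 + 4.34×10^-8)^0.04 = 0.3549 m = 355 mm
Check: V = 2.27 m/s, Re = 8.19×10^5, f = 0.01564, h_f = 16.0 m ≈ 17.3 m ✓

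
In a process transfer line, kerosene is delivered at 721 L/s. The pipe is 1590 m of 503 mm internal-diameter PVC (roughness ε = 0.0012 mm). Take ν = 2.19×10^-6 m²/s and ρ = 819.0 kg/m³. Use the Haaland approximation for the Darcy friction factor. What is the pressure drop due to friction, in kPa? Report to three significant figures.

Δp ≈ 204 kPa

V = 4Q/(πD²) = 4·0.721/(π·0.503²) = 3.628 m/s
Re = VD/ν = 3.628·0.503/2.19×10^-6 = 8.33×10^5 → turbulent
ε/D = 0.0012/503 = 2.39×10^-6
Haaland: f = 0.01198
h_f = f(L/D)V²/(2g) = 0.01198·(1590/0.503)·3.628²/(2·9.81) = 25.42 m
Δp = ρg·h_f = 819.0·9.81·25.42 = 204.2 kPa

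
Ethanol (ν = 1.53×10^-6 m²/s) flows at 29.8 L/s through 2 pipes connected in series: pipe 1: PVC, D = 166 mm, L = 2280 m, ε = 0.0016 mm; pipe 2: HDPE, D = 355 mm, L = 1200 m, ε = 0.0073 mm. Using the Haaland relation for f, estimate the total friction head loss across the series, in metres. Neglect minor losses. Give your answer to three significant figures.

H ≈ 22.2 m

Pipe 1: V = 1.377 m/s, Re = 1.49×10^5, ε/D = 9.64×10^-6, f = 0.01647, h_1 = f(L/D)V²/2g = 21.85 m
Pipe 2: V = 0.3011 m/s, Re = 6.99×10^4, ε/D = 2.06×10^-5, f = 0.01930, h_2 = f(L/D)V²/2g = 0.3014 m
Series → Q common, losses add: H = Σh = 22.15 m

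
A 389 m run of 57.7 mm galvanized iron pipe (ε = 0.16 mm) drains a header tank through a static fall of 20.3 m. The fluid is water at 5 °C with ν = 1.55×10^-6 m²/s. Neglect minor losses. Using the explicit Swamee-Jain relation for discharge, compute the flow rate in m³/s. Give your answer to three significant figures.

Q ≈ 0.00380 m³/s

Swamee-Jain (Type II): Q = -0.965·√(gD⁵h_f/L)·ln[ε/(3.7D) + √(3.17ν²L/(gD³h_f))]
√(gD⁵h_f/L) = √(9.81·0.0577⁵·20.3/389) = 5.722×10^-4
ε/(3.7D) = 7.49×10^-4; √(3.17ν²L/(gD³h_f)) = 2.78×10^-4
Q = -0.965·5.722×10^-4·ln(0.001028) = 0.003799 m³/s
Check: V = 1.45 m/s, Re = 5.41×10^4, f = 0.02829, h_f = 20.5 m ≈ 20.3 m ✓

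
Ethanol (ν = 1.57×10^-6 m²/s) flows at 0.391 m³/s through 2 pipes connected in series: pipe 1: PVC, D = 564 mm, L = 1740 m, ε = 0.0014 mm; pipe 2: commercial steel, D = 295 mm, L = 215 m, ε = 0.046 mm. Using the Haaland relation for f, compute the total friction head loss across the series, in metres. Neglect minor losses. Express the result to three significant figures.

Pipe 1: V = 1.565 m/s, Re = 5.62×10^5, ε/D = 2.48×10^-6, f = 0.01282, h_1 = f(L/D)V²/2g = 4.939 m
Pipe 2: V = 5.721 m/s, Re = 1.07×10^6, ε/D = 1.56×10^-4, f = 0.01402, h_2 = f(L/D)V²/2g = 17.04 m
Series → Q common, losses add: H = Σh = 21.98 m

H ≈ 22.0 m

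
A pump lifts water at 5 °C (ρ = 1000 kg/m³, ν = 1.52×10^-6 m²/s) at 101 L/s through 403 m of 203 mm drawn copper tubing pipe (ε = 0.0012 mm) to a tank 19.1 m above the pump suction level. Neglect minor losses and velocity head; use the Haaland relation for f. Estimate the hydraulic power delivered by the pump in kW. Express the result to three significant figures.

V = 4Q/(πD²) = 3.121 m/s; Re = 4.17×10^5; ε/D = 5.91×10^-6; f = 0.01356
h_f = f(L/D)V²/2g = 13.36 m
Total head H = z + h_f = 19.1 + 13.36 = 32.46 m
P_hyd = ρgQH = 1000·9.81·0.101·32.46 = 32.16 kW

P_hyd ≈ 32.2 kW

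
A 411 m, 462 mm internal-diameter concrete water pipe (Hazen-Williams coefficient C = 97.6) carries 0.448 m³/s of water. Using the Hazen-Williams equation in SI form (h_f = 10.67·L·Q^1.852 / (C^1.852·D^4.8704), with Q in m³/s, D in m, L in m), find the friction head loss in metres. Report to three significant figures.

h_f = 10.67·411·0.448^1.852 / (97.6^1.852·0.462^4.8704) = 8.811 m

h_f ≈ 8.81 m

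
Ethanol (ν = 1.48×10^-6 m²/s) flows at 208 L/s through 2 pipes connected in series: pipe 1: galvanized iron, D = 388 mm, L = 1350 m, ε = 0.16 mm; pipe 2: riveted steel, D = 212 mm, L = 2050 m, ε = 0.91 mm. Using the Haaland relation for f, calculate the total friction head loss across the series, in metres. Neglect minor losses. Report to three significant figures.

Pipe 1: V = 1.759 m/s, Re = 4.61×10^5, ε/D = 4.12×10^-4, f = 0.01707, h_1 = f(L/D)V²/2g = 9.367 m
Pipe 2: V = 5.893 m/s, Re = 8.44×10^5, ε/D = 0.00429, f = 0.02918, h_2 = f(L/D)V²/2g = 499.4 m
Series → Q common, losses add: H = Σh = 508.8 m

H ≈ 509 m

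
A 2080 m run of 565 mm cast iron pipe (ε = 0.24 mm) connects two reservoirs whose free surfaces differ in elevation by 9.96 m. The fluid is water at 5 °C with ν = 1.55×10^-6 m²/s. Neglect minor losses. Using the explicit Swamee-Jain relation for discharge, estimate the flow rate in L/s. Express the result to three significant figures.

Q ≈ 444 L/s

Swamee-Jain (Type II): Q = -0.965·√(gD⁵h_f/L)·ln[ε/(3.7D) + √(3.17ν²L/(gD³h_f))]
√(gD⁵h_f/L) = √(9.81·0.565⁵·9.96/2080) = 0.05201
ε/(3.7D) = 1.15×10^-4; √(3.17ν²L/(gD³h_f)) = 3.00×10^-5
Q = -0.965·0.05201·ln(1.448×10^-4) = 0.4437 m³/s
Check: V = 1.77 m/s, Re = 6.45×10^5, f = 0.01706, h_f = 10.0 m ≈ 9.96 m ✓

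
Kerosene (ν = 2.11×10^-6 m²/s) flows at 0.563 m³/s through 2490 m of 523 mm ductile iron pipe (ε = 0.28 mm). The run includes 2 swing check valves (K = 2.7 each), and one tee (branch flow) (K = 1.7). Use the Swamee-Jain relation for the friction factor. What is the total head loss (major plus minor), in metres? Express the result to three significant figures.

V = 4Q/(πD²) = 2.621 m/s; V²/2g = 0.3501 m
Re = 6.50×10^5, ε/D = 5.35×10^-4 → f = 0.01779 (Swamee-Jain)
Major: h_f = f(L/D)·V²/2g = 0.01779·4761·0.3501 = 29.65 m
Minor: ΣK = 7.10; h_m = ΣK·V²/2g = 2.485 m
Total H_L = 29.65 + 2.485 = 32.14 m

H_L ≈ 32.1 m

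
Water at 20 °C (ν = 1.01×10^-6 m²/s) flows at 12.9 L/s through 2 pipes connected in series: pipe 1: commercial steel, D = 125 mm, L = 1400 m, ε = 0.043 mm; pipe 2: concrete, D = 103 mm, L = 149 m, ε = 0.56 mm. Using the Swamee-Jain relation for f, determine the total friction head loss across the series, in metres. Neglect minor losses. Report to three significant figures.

Pipe 1: V = 1.051 m/s, Re = 1.30×10^5, ε/D = 3.44×10^-4, f = 0.01901, h_1 = f(L/D)V²/2g = 11.99 m
Pipe 2: V = 1.548 m/s, Re = 1.58×10^5, ε/D = 0.00544, f = 0.03192, h_2 = f(L/D)V²/2g = 5.641 m
Series → Q common, losses add: H = Σh = 17.63 m

H ≈ 17.6 m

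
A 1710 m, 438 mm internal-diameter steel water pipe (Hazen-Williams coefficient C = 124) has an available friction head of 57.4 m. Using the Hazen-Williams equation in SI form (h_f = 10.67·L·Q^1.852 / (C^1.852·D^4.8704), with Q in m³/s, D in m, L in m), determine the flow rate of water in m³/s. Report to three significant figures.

Rearranging: Q = [h_f·C^1.852·D^4.8704 / (10.67·L)]^(1/1.852)
Q = [57.4·124^1.852·0.438^4.8704 / (10.67·1710)]^0.540 = 0.6302 m³/s

Q ≈ 0.630 m³/s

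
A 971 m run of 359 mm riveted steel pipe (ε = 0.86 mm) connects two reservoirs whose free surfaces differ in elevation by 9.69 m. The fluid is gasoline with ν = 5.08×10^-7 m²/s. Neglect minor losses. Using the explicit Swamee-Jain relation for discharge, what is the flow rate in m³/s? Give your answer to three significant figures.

Q ≈ 0.171 m³/s

Swamee-Jain (Type II): Q = -0.965·√(gD⁵h_f/L)·ln[ε/(3.7D) + √(3.17ν²L/(gD³h_f))]
√(gD⁵h_f/L) = √(9.81·0.359⁵·9.69/971) = 0.02416
ε/(3.7D) = 6.47×10^-4; √(3.17ν²L/(gD³h_f)) = 1.34×10^-5
Q = -0.965·0.02416·ln(6.609×10^-4) = 0.1707 m³/s
Check: V = 1.69 m/s, Re = 1.19×10^6, f = 0.02479, h_f = 9.72 m ≈ 9.69 m ✓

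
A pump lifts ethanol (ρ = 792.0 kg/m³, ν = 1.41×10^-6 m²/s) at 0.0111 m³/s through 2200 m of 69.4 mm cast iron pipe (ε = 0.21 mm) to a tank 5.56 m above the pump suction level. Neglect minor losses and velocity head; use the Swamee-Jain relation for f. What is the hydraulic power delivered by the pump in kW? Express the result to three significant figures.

V = 4Q/(πD²) = 2.934 m/s; Re = 1.44×10^5; ε/D = 0.00303; f = 0.02735
h_f = f(L/D)V²/2g = 380.6 m
Total head H = z + h_f = 5.56 + 380.6 = 386.1 m
P_hyd = ρgQH = 792.0·9.81·0.0111·386.1 = 33.30 kW

P_hyd ≈ 33.3 kW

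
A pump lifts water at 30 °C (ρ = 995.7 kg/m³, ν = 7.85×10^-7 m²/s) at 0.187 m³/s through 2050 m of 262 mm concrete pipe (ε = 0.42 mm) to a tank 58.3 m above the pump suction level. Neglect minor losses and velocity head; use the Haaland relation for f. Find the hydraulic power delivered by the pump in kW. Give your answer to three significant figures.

P_hyd ≈ 302 kW

V = 4Q/(πD²) = 3.469 m/s; Re = 1.16×10^6; ε/D = 0.00160; f = 0.02231
h_f = f(L/D)V²/2g = 107.0 m
Total head H = z + h_f = 58.3 + 107.0 = 165.3 m
P_hyd = ρgQH = 995.7·9.81·0.187·165.3 = 302.0 kW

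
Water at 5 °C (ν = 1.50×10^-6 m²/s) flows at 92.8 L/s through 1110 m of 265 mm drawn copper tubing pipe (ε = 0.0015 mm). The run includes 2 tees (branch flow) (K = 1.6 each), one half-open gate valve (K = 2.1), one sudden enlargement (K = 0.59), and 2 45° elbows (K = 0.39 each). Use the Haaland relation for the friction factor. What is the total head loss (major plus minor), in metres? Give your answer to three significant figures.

H_L ≈ 9.67 m

V = 4Q/(πD²) = 1.683 m/s; V²/2g = 0.1443 m
Re = 2.97×10^5, ε/D = 5.66×10^-6 → f = 0.01441 (Haaland)
Major: h_f = f(L/D)·V²/2g = 0.01441·4189·0.1443 = 8.710 m
Minor: ΣK = 6.67; h_m = ΣK·V²/2g = 0.9624 m
Total H_L = 8.710 + 0.9624 = 9.673 m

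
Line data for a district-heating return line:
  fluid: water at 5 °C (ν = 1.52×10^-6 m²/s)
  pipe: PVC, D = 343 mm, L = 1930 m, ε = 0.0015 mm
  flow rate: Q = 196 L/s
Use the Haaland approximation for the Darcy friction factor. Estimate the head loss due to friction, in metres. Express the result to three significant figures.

V = 4Q/(πD²) = 4·0.196/(π·0.343²) = 2.121 m/s
Re = VD/ν = 2.121·0.343/1.52×10^-6 = 4.79×10^5 → turbulent
ε/D = 0.0015/343 = 4.37×10^-6
Haaland: f = 0.01321
h_f = f(L/D)V²/(2g) = 0.01321·(1930/0.343)·2.121²/(2·9.81) = 17.05 m

h_f ≈ 17.0 m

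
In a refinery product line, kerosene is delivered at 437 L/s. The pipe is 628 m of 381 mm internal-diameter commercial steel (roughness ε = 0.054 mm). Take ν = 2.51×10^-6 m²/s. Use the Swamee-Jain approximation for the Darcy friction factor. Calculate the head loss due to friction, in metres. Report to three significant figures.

V = 4Q/(πD²) = 4·0.437/(π·0.381²) = 3.833 m/s
Re = VD/ν = 3.833·0.381/2.51×10^-6 = 5.82×10^5 → turbulent
ε/D = 0.054/381 = 1.42×10^-4
Swamee-Jain: f = 0.01471
h_f = f(L/D)V²/(2g) = 0.01471·(628/0.381)·3.833²/(2·9.81) = 18.16 m

h_f ≈ 18.2 m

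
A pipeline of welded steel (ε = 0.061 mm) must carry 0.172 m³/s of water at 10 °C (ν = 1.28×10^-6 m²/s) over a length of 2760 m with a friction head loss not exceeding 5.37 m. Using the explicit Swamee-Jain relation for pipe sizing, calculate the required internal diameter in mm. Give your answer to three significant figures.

Swamee-Jain (Type III): D = 0.66·[ε^1.25·(LQ²/(gh_f))^4.75 + ν·Q^9.4·(L/(gh_f))^5.2]^0.04
LQ²/(gh_f) = 1.550; L/(gh_f) = 52.39
Term 1 = ε^1.25·(…)^4.75 = 4.32×10^-5; Term 2 = ν·Q^9.4·(…)^5.2 = 7.27×10^-5
D = 0.66·(4.32×10^-5 + 7.27×10^-5)^0.04 = 0.4593 m = 459 mm
Check: V = 1.04 m/s, Re = 3.72×10^5, f = 0.01533, h_f = 5.06 m ≈ 5.37 m ✓

D ≈ 459 mm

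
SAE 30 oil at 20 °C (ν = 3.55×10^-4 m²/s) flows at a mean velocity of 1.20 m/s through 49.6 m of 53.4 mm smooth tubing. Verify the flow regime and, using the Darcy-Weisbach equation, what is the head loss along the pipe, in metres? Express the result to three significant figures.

h_f ≈ 24.2 m

Re = VD/ν = 1.20·0.05340/3.55×10^-4 = 181 → laminar (Re < 2300)
f = 64/Re = 0.3546
h_f = f(L/D)V²/(2g) = 0.3546·(49.6/0.05340)·1.20²/(2·9.81) = 24.17 m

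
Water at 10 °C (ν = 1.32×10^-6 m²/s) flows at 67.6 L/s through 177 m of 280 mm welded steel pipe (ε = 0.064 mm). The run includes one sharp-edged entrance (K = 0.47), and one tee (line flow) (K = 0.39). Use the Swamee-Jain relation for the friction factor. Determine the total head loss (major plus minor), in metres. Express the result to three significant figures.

V = 4Q/(πD²) = 1.098 m/s; V²/2g = 0.06143 m
Re = 2.33×10^5, ε/D = 2.29×10^-4 → f = 0.01701 (Swamee-Jain)
Major: h_f = f(L/D)·V²/2g = 0.01701·632.1·0.06143 = 0.6605 m
Minor: ΣK = 0.860; h_m = ΣK·V²/2g = 0.05283 m
Total H_L = 0.6605 + 0.05283 = 0.7133 m

H_L ≈ 0.713 m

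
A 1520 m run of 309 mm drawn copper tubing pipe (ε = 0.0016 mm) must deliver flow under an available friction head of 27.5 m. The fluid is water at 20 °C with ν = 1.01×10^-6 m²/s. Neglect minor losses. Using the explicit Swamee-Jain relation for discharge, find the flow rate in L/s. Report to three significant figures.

Q ≈ 228 L/s

Swamee-Jain (Type II): Q = -0.965·√(gD⁵h_f/L)·ln[ε/(3.7D) + √(3.17ν²L/(gD³h_f))]
√(gD⁵h_f/L) = √(9.81·0.309⁵·27.5/1520) = 0.02236
ε/(3.7D) = 1.40×10^-6; √(3.17ν²L/(gD³h_f)) = 2.49×10^-5
Q = -0.965·0.02236·ln(2.625×10^-5) = 0.2276 m³/s
Check: V = 3.04 m/s, Re = 9.29×10^5, f = 0.01188, h_f = 27.4 m ≈ 27.5 m ✓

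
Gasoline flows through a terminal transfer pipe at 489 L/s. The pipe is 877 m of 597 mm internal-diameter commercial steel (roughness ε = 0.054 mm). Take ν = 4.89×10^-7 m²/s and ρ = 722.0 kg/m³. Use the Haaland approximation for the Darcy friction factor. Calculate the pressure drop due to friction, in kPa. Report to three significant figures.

Δp ≈ 20.3 kPa

V = 4Q/(πD²) = 4·0.489/(π·0.597²) = 1.747 m/s
Re = VD/ν = 1.747·0.597/4.89×10^-7 = 2.13×10^6 → turbulent
ε/D = 0.054/597 = 9.05×10^-5
Haaland: f = 0.01252
h_f = f(L/D)V²/(2g) = 0.01252·(877/0.597)·1.747²/(2·9.81) = 2.861 m
Δp = ρg·h_f = 722.0·9.81·2.861 = 20.26 kPa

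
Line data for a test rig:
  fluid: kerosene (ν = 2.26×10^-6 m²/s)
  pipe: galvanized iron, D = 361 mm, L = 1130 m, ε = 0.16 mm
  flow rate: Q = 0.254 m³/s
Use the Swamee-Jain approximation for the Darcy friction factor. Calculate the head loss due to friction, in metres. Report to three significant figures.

V = 4Q/(πD²) = 4·0.254/(π·0.361²) = 2.482 m/s
Re = VD/ν = 2.482·0.361/2.26×10^-6 = 3.96×10^5 → turbulent
ε/D = 0.16/361 = 4.43×10^-4
Swamee-Jain: f = 0.01765
h_f = f(L/D)V²/(2g) = 0.01765·(1130/0.361)·2.482²/(2·9.81) = 17.34 m

h_f ≈ 17.3 m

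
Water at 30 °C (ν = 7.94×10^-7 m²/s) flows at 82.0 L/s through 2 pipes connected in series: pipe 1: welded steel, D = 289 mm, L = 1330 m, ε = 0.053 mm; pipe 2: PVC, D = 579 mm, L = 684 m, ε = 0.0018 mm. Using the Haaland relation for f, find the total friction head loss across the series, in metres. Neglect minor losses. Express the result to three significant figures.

Pipe 1: V = 1.250 m/s, Re = 4.55×10^5, ε/D = 1.83×10^-4, f = 0.01526, h_1 = f(L/D)V²/2g = 5.593 m
Pipe 2: V = 0.3114 m/s, Re = 2.27×10^5, ε/D = 3.11×10^-6, f = 0.01514, h_2 = f(L/D)V²/2g = 0.08843 m
Series → Q common, losses add: H = Σh = 5.682 m

H ≈ 5.68 m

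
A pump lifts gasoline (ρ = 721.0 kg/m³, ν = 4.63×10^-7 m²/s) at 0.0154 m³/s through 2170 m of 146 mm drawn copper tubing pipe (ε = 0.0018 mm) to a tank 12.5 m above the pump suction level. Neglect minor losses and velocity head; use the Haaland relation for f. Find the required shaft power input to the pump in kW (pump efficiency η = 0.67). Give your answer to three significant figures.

P_shaft ≈ 3.55 kW

V = 4Q/(πD²) = 0.9199 m/s; Re = 2.90×10^5; ε/D = 1.23×10^-5; f = 0.01453
h_f = f(L/D)V²/2g = 9.314 m
Total head H = z + h_f = 12.5 + 9.314 = 21.81 m
P_hyd = ρgQH = 721.0·9.81·0.0154·21.81 = 2.376 kW
P_shaft = P_hyd/η = 2.376/0.67 = 3.546 kW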